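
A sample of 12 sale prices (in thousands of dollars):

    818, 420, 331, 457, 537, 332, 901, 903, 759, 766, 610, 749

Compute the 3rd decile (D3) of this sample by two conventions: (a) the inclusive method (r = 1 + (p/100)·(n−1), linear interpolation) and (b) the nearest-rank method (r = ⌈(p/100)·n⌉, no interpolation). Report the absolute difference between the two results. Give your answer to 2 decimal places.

Sorted: 331, 332, 420, 457, 537, 610, 749, 759, 766, 818, 901, 903.
n = 12.
(a) r = 4.3; between ranks 4 (457) and 5 (537): 481.
(b) the nearest-rank method: rank 4 → 457.
|481 − 457| = 24.

24.00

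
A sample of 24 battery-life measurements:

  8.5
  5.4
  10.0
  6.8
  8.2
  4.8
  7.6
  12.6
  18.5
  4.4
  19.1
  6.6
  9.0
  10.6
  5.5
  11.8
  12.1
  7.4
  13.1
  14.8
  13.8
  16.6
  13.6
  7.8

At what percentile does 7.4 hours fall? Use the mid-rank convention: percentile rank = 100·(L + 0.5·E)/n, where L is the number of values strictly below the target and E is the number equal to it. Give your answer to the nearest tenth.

27.1

Sorted: 4.4, 4.8, 5.4, 5.5, 6.6, 6.8, 7.4, 7.6, 7.8, 8.2, 8.5, 9.0, 10.0, 10.6, 11.8, 12.1, 12.6, 13.1, 13.6, 13.8, 14.8, 16.6, 18.5, 19.1.
Count below 7.4: L = 6; count equal: E = 1; n = 24.
Percentile rank = 100·(6 + 0.5·1)/24 = 100·6.5/24 = 27.08.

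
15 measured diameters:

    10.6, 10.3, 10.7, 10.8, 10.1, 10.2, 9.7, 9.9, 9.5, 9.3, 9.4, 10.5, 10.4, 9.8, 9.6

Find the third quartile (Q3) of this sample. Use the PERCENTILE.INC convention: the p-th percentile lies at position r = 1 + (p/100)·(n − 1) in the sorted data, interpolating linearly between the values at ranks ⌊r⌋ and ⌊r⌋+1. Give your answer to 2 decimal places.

10.45

Sorted: 9.3, 9.4, 9.5, 9.6, 9.7, 9.8, 9.9, 10.1, 10.2, 10.3, 10.4, 10.5, 10.6, 10.7, 10.8.
n = 15.
r = 1 + (75/100)·(15 − 1) = 1 + 10.5 = 11.5.
Rank 11 is 10.4 and rank 12 is 10.5.
Interpolate: 10.4 + 0.5·(10.5 − 10.4) = 10.4 + 0.5·0.1 = 10.45.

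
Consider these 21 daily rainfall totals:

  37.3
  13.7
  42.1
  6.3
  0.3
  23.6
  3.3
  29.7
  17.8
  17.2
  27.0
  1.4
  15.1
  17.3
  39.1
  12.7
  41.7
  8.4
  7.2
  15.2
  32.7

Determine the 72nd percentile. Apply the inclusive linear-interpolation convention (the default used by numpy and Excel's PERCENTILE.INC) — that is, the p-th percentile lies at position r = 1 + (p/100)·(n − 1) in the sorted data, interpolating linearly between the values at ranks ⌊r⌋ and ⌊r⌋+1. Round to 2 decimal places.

Sorted: 0.3, 1.4, 3.3, 6.3, 7.2, 8.4, 12.7, 13.7, 15.1, 15.2, 17.2, 17.3, 17.8, 23.6, 27.0, 29.7, 32.7, 37.3, 39.1, 41.7, 42.1.
n = 21.
r = 1 + (72/100)·(21 − 1) = 1 + 14.4 = 15.4.
Rank 15 is 27.0 and rank 16 is 29.7.
Interpolate: 27.0 + 0.4·(29.7 − 27.0) = 27.0 + 0.4·2.7 = 28.08.

28.08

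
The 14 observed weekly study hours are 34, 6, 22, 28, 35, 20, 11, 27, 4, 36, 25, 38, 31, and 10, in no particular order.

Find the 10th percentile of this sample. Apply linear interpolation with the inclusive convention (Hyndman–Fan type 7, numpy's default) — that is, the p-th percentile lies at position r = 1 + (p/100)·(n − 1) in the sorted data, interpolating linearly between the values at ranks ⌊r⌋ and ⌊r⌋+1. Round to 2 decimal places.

Sorted: 4, 6, 10, 11, 20, 22, 25, 27, 28, 31, 34, 35, 36, 38.
n = 14.
r = 1 + (10/100)·(14 − 1) = 1 + 1.3 = 2.3.
Rank 2 is 6 and rank 3 is 10.
Interpolate: 6 + 0.3·(10 − 6) = 6 + 0.3·4 = 7.2.

7.20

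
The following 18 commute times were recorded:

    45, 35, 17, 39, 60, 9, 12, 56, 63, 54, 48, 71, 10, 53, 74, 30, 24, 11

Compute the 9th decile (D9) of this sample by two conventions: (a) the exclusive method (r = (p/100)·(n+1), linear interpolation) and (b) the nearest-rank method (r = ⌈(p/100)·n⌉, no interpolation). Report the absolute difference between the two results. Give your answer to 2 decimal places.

0.30

Sorted: 9, 10, 11, 12, 17, 24, 30, 35, 39, 45, 48, 53, 54, 56, 60, 63, 71, 74.
n = 18.
(a) r = 17.1; between ranks 17 (71) and 18 (74): 71.3.
(b) the nearest-rank method: rank 17 → 71.
|71.3 − 71| = 0.3.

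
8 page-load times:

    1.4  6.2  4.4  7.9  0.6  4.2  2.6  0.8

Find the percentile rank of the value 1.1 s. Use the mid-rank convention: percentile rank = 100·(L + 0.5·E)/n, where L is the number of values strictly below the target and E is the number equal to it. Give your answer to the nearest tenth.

25.0

Sorted: 0.6, 0.8, 1.4, 2.6, 4.2, 4.4, 6.2, 7.9.
Count below 1.1: L = 2; count equal: E = 0; n = 8.
Percentile rank = 100·(2 + 0.5·0)/8 = 100·2/8 = 25.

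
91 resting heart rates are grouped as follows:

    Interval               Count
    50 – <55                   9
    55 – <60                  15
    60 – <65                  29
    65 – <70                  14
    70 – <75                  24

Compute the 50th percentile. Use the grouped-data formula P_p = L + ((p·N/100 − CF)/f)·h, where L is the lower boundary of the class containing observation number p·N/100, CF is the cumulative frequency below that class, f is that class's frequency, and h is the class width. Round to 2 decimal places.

N = 91; target position k = 50/100 · 91 = 45.5.
Cumulative frequencies: 9, 24, 53, 67, 91.
Observation 45.5 falls in the class 60 – <65.
L = 60, CF = 24, f = 29, h = 5.
P50 = 60 + ((45.5 − 24)/29)·5 = 60 + 3.7069 = 63.7069.

63.71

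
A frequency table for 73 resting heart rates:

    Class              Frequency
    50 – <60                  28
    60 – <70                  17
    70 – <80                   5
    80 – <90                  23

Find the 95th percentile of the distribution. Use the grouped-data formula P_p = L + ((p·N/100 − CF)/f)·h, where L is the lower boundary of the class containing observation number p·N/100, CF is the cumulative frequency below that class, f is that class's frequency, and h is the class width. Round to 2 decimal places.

N = 73; target position k = 95/100 · 73 = 69.35.
Cumulative frequencies: 28, 45, 50, 73.
Observation 69.35 falls in the class 80 – <90.
L = 80, CF = 50, f = 23, h = 10.
P95 = 80 + ((69.35 − 50)/23)·10 = 80 + 8.41304 = 88.413.

88.41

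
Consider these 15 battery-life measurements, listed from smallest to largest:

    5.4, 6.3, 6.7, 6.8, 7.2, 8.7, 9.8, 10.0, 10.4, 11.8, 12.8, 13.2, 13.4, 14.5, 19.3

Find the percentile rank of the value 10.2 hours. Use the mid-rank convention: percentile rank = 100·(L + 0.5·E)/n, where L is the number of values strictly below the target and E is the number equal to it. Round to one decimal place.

53.3

Count below 10.2: L = 8; count equal: E = 0; n = 15.
Percentile rank = 100·(8 + 0.5·0)/15 = 100·8/15 = 53.33.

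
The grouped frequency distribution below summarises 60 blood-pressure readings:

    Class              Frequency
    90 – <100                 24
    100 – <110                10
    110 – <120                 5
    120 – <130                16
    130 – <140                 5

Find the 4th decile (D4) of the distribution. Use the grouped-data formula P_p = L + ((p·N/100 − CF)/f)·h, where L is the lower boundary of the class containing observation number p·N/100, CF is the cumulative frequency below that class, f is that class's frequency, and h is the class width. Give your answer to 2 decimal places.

100.00

N = 60; target position k = 40/100 · 60 = 24.
Cumulative frequencies: 24, 34, 39, 55, 60.
Observation 24 falls in the class 90 – <100.
L = 90, CF = 0, f = 24, h = 10.
P40 = 90 + ((24 − 0)/24)·10 = 90 + 10 = 100.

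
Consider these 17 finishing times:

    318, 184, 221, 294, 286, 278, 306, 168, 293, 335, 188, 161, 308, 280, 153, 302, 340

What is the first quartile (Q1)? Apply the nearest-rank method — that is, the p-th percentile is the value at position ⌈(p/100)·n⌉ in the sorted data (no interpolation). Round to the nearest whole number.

188

Sorted: 153, 161, 168, 184, 188, 221, 278, 280, 286, 293, 294, 302, 306, 308, 318, 335, 340.
n = 17.
Position = ⌈25/100 · 17⌉ = ⌈4.25⌉ = 5.
The value at rank 5 is 188.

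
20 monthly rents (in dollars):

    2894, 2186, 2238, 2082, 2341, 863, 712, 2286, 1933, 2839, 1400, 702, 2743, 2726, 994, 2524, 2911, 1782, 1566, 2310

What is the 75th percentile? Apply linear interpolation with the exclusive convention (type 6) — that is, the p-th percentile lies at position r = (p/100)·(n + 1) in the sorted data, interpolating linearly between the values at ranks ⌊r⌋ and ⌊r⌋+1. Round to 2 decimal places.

Sorted: 702, 712, 863, 994, 1400, 1566, 1782, 1933, 2082, 2186, 2238, 2286, 2310, 2341, 2524, 2726, 2743, 2839, 2894, 2911.
n = 20.
r = (75/100)·(20 + 1) = 15.75.
Rank 15 is 2524 and rank 16 is 2726.
Interpolate: 2524 + 0.75·(2726 − 2524) = 2524 + 0.75·202 = 2675.5.

2675.50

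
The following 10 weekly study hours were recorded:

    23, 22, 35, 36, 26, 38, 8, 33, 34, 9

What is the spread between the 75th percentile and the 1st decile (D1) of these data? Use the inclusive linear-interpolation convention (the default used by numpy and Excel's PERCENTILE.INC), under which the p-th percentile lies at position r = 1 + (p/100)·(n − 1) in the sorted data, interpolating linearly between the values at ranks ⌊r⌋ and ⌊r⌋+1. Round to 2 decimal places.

25.85

Sorted: 8, 9, 22, 23, 26, 33, 34, 35, 36, 38.
n = 10.
P10: r = 1.9; ranks 1–2 are 8, 9; interpolating gives 8.9.
P75: r = 7.75; ranks 7–8 are 34, 35; interpolating gives 34.75.
Difference: 34.75 − 8.9 = 25.85.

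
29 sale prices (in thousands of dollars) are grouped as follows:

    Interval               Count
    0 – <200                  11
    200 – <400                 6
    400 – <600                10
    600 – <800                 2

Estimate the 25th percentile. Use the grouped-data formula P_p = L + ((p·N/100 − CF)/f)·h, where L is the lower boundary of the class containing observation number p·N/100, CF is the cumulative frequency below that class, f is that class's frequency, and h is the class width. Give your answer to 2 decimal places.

131.82

N = 29; target position k = 25/100 · 29 = 7.25.
Cumulative frequencies: 11, 17, 27, 29.
Observation 7.25 falls in the class 0 – <200.
L = 0, CF = 0, f = 11, h = 200.
P25 = 0 + ((7.25 − 0)/11)·200 = 0 + 131.818 = 131.818.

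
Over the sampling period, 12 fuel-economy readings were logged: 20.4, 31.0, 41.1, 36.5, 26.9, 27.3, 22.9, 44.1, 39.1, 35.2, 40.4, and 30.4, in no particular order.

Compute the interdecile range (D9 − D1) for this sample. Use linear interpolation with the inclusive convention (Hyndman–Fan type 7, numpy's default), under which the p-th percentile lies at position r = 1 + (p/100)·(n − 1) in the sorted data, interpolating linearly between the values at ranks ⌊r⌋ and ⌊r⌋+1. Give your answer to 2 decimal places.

Sorted: 20.4, 22.9, 26.9, 27.3, 30.4, 31.0, 35.2, 36.5, 39.1, 40.4, 41.1, 44.1.
n = 12.
P10: r = 2.1; ranks 2–3 are 22.9, 26.9; interpolating gives 23.3.
P90: r = 10.9; ranks 10–11 are 40.4, 41.1; interpolating gives 41.03.
Difference: 41.03 − 23.3 = 17.73.

17.73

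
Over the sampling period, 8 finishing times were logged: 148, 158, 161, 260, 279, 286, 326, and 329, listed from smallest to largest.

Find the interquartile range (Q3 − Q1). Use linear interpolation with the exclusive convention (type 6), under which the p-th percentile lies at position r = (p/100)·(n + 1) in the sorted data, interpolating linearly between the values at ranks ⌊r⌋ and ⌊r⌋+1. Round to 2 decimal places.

n = 8.
P25: r = 2.25; ranks 2–3 are 158, 161; interpolating gives 158.75.
P75: r = 6.75; ranks 6–7 are 286, 326; interpolating gives 316.
Difference: 316 − 158.75 = 157.25.

157.25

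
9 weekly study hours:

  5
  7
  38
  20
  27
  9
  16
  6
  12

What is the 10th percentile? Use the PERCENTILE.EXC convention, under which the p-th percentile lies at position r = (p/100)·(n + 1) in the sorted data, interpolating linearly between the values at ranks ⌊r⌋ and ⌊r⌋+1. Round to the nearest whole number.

5

Sorted: 5, 6, 7, 9, 12, 16, 20, 27, 38.
n = 9.
r = (10/100)·(9 + 1) = 1.
r is an integer, so P10 is the value at rank 1: 5.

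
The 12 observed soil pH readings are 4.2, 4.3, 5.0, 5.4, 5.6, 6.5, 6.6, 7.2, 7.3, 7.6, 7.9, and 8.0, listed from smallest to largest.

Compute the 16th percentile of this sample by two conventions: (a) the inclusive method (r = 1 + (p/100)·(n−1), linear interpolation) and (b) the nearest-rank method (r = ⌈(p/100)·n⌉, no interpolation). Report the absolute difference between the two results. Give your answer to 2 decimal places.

0.53

n = 12.
(a) r = 2.76; between ranks 2 (4.3) and 3 (5.0): 4.832.
(b) the nearest-rank method: rank 2 → 4.3.
|4.832 − 4.3| = 0.532.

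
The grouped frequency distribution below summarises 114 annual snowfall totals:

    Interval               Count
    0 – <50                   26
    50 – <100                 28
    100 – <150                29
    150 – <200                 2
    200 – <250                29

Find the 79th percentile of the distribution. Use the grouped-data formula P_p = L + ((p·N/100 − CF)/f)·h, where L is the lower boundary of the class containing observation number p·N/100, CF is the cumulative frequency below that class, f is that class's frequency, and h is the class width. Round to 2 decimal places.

N = 114; target position k = 79/100 · 114 = 90.06.
Cumulative frequencies: 26, 54, 83, 85, 114.
Observation 90.06 falls in the class 200 – <250.
L = 200, CF = 85, f = 29, h = 50.
P79 = 200 + ((90.06 − 85)/29)·50 = 200 + 8.72414 = 208.724.

208.72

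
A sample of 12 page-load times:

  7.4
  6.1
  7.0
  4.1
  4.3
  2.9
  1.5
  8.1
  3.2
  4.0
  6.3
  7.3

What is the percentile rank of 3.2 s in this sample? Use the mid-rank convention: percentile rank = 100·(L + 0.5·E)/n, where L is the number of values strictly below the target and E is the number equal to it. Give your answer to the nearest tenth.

20.8

Sorted: 1.5, 2.9, 3.2, 4.0, 4.1, 4.3, 6.1, 6.3, 7.0, 7.3, 7.4, 8.1.
Count below 3.2: L = 2; count equal: E = 1; n = 12.
Percentile rank = 100·(2 + 0.5·1)/12 = 100·2.5/12 = 20.83.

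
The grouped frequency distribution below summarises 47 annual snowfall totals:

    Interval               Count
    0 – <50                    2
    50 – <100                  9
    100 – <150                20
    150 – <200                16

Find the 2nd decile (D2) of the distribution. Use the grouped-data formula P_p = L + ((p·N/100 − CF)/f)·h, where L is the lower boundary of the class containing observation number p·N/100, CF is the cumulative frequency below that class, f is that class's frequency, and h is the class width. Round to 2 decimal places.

N = 47; target position k = 20/100 · 47 = 9.4.
Cumulative frequencies: 2, 11, 31, 47.
Observation 9.4 falls in the class 50 – <100.
L = 50, CF = 2, f = 9, h = 50.
P20 = 50 + ((9.4 − 2)/9)·50 = 50 + 41.1111 = 91.1111.

91.11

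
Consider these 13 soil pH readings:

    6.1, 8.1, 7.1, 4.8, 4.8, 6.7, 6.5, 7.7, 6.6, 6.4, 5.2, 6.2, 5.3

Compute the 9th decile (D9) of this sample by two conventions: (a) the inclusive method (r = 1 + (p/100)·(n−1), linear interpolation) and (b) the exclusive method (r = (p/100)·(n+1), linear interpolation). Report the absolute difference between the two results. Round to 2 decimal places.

0.36

Sorted: 4.8, 4.8, 5.2, 5.3, 6.1, 6.2, 6.4, 6.5, 6.6, 6.7, 7.1, 7.7, 8.1.
n = 13.
(a) r = 11.8; between ranks 11 (7.1) and 12 (7.7): 7.58.
(b) r = 12.6; between ranks 12 (7.7) and 13 (8.1): 7.94.
|7.58 − 7.94| = 0.36.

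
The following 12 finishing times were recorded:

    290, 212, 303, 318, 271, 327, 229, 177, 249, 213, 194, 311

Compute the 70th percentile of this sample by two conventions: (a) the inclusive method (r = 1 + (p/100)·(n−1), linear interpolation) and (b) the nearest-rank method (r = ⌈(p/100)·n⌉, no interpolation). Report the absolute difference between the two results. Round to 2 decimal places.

Sorted: 177, 194, 212, 213, 229, 249, 271, 290, 303, 311, 318, 327.
n = 12.
(a) r = 8.7; between ranks 8 (290) and 9 (303): 299.1.
(b) the nearest-rank method: rank 9 → 303.
|299.1 − 303| = 3.9.

3.90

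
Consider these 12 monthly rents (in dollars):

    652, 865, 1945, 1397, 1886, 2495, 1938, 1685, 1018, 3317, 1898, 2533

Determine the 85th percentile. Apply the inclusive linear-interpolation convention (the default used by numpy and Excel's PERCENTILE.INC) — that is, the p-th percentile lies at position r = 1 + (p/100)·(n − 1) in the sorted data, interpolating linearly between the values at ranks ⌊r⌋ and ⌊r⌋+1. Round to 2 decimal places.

2508.30

Sorted: 652, 865, 1018, 1397, 1685, 1886, 1898, 1938, 1945, 2495, 2533, 3317.
n = 12.
r = 1 + (85/100)·(12 − 1) = 1 + 9.35 = 10.35.
Rank 10 is 2495 and rank 11 is 2533.
Interpolate: 2495 + 0.35·(2533 − 2495) = 2495 + 0.35·38 = 2508.3.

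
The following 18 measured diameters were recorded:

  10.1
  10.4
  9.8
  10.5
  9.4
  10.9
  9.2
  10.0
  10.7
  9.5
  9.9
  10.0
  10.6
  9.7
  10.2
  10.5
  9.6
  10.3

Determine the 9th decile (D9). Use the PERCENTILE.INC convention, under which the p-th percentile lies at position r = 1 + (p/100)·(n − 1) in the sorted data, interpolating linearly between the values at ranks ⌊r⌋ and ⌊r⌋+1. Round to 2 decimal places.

Sorted: 9.2, 9.4, 9.5, 9.6, 9.7, 9.8, 9.9, 10.0, 10.0, 10.1, 10.2, 10.3, 10.4, 10.5, 10.5, 10.6, 10.7, 10.9.
n = 18.
r = 1 + (90/100)·(18 − 1) = 1 + 15.3 = 16.3.
Rank 16 is 10.6 and rank 17 is 10.7.
Interpolate: 10.6 + 0.3·(10.7 − 10.6) = 10.6 + 0.3·0.1 = 10.63.

10.63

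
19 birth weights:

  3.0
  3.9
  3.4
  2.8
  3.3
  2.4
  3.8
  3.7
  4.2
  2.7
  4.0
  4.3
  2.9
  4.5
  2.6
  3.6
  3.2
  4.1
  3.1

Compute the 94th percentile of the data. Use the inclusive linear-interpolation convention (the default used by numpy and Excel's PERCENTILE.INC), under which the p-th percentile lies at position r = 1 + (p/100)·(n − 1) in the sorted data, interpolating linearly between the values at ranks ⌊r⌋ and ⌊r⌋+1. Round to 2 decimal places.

4.29

Sorted: 2.4, 2.6, 2.7, 2.8, 2.9, 3.0, 3.1, 3.2, 3.3, 3.4, 3.6, 3.7, 3.8, 3.9, 4.0, 4.1, 4.2, 4.3, 4.5.
n = 19.
r = 1 + (94/100)·(19 − 1) = 1 + 16.92 = 17.92.
Rank 17 is 4.2 and rank 18 is 4.3.
Interpolate: 4.2 + 0.92·(4.3 − 4.2) = 4.2 + 0.92·0.1 = 4.292.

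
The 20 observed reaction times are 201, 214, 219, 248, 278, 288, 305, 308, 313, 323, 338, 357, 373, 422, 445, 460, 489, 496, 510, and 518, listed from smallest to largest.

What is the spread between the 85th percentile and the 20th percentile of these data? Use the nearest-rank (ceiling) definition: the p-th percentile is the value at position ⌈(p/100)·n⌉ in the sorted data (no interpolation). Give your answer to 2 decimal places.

n = 20.
P20: rank ⌈20/100·20⌉ = 4 → 248.
P85: rank ⌈85/100·20⌉ = 17 → 489.
Difference: 489 − 248 = 241.

241.00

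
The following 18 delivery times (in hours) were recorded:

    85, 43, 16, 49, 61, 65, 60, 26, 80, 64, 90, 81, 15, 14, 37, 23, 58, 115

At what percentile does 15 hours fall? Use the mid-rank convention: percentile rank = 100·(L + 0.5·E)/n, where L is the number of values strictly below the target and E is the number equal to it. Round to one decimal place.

8.3

Sorted: 14, 15, 16, 23, 26, 37, 43, 49, 58, 60, 61, 64, 65, 80, 81, 85, 90, 115.
Count below 15: L = 1; count equal: E = 1; n = 18.
Percentile rank = 100·(1 + 0.5·1)/18 = 100·1.5/18 = 8.333.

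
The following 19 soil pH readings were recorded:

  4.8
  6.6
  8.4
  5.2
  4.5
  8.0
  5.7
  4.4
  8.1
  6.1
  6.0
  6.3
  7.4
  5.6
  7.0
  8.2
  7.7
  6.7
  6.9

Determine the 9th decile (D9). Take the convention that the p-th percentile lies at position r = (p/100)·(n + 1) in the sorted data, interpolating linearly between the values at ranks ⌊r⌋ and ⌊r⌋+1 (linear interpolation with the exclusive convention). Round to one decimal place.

8.2

Sorted: 4.4, 4.5, 4.8, 5.2, 5.6, 5.7, 6.0, 6.1, 6.3, 6.6, 6.7, 6.9, 7.0, 7.4, 7.7, 8.0, 8.1, 8.2, 8.4.
n = 19.
r = (90/100)·(19 + 1) = 18.
r is an integer, so P90 is the value at rank 18: 8.2.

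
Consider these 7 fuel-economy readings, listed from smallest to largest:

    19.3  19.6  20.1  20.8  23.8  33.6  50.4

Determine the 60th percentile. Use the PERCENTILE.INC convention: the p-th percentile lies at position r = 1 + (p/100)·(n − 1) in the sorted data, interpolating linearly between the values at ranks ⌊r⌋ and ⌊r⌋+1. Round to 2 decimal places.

22.60

n = 7.
r = 1 + (60/100)·(7 − 1) = 1 + 3.6 = 4.6.
Rank 4 is 20.8 and rank 5 is 23.8.
Interpolate: 20.8 + 0.6·(23.8 − 20.8) = 20.8 + 0.6·3 = 22.6.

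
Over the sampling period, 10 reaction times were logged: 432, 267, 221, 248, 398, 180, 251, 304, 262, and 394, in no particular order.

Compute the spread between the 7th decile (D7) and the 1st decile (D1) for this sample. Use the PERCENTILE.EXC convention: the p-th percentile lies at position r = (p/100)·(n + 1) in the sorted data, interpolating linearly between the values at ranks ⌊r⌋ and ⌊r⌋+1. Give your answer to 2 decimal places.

182.90

Sorted: 180, 221, 248, 251, 262, 267, 304, 394, 398, 432.
n = 10.
P10: r = 1.1; ranks 1–2 are 180, 221; interpolating gives 184.1.
P70: r = 7.7; ranks 7–8 are 304, 394; interpolating gives 367.
Difference: 367 − 184.1 = 182.9.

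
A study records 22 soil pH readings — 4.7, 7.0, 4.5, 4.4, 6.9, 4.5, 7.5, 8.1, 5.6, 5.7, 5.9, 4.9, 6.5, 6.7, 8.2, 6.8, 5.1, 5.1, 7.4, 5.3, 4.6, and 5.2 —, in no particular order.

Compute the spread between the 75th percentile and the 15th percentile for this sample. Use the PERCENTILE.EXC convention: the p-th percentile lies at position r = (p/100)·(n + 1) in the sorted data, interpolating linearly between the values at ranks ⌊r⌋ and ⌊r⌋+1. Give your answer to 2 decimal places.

Sorted: 4.4, 4.5, 4.5, 4.6, 4.7, 4.9, 5.1, 5.1, 5.2, 5.3, 5.6, 5.7, 5.9, 6.5, 6.7, 6.8, 6.9, 7.0, 7.4, 7.5, 8.1, 8.2.
n = 22.
P15: r = 3.45; ranks 3–4 are 4.5, 4.6; interpolating gives 4.545.
P75: r = 17.25; ranks 17–18 are 6.9, 7.0; interpolating gives 6.925.
Difference: 6.925 − 4.545 = 2.38.

2.38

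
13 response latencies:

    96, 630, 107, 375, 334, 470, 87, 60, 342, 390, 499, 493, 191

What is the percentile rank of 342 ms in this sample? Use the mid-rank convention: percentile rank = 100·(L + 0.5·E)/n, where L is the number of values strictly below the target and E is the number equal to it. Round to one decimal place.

Sorted: 60, 87, 96, 107, 191, 334, 342, 375, 390, 470, 493, 499, 630.
Count below 342: L = 6; count equal: E = 1; n = 13.
Percentile rank = 100·(6 + 0.5·1)/13 = 100·6.5/13 = 50.

50.0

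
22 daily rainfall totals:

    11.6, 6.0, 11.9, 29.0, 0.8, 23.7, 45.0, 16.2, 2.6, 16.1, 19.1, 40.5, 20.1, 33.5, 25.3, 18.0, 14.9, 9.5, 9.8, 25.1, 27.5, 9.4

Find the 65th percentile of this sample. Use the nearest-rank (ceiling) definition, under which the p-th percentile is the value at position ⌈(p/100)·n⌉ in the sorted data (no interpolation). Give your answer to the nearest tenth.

23.7

Sorted: 0.8, 2.6, 6.0, 9.4, 9.5, 9.8, 11.6, 11.9, 14.9, 16.1, 16.2, 18.0, 19.1, 20.1, 23.7, 25.1, 25.3, 27.5, 29.0, 33.5, 40.5, 45.0.
n = 22.
Position = ⌈65/100 · 22⌉ = ⌈14.3⌉ = 15.
The value at rank 15 is 23.7.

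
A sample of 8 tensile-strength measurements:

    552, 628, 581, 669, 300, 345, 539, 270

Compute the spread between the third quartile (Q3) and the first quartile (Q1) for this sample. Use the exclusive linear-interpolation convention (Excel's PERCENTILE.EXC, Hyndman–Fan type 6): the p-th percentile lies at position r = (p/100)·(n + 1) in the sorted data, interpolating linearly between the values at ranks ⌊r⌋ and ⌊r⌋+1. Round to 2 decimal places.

305.00

Sorted: 270, 300, 345, 539, 552, 581, 628, 669.
n = 8.
P25: r = 2.25; ranks 2–3 are 300, 345; interpolating gives 311.25.
P75: r = 6.75; ranks 6–7 are 581, 628; interpolating gives 616.25.
Difference: 616.25 − 311.25 = 305.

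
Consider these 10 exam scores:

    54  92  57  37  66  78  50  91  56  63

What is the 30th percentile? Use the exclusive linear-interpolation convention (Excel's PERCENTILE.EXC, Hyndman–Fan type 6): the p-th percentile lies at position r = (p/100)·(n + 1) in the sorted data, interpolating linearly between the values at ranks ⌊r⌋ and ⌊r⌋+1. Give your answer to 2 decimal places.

54.60

Sorted: 37, 50, 54, 56, 57, 63, 66, 78, 91, 92.
n = 10.
r = (30/100)·(10 + 1) = 3.3.
Rank 3 is 54 and rank 4 is 56.
Interpolate: 54 + 0.3·(56 − 54) = 54 + 0.3·2 = 54.6.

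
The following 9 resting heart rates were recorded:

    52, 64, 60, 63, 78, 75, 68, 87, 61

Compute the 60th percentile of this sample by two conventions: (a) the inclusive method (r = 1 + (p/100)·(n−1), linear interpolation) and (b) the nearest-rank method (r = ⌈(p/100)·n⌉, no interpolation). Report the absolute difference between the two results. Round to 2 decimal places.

Sorted: 52, 60, 61, 63, 64, 68, 75, 78, 87.
n = 9.
(a) r = 5.8; between ranks 5 (64) and 6 (68): 67.2.
(b) the nearest-rank method: rank 6 → 68.
|67.2 − 68| = 0.8.

0.80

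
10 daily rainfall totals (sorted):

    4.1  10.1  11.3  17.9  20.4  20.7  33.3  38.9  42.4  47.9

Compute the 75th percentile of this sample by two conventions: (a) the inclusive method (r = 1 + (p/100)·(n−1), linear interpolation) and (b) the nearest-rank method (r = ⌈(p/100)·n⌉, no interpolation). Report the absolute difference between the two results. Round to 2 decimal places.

n = 10.
(a) r = 7.75; between ranks 7 (33.3) and 8 (38.9): 37.5.
(b) the nearest-rank method: rank 8 → 38.9.
|37.5 − 38.9| = 1.4.

1.40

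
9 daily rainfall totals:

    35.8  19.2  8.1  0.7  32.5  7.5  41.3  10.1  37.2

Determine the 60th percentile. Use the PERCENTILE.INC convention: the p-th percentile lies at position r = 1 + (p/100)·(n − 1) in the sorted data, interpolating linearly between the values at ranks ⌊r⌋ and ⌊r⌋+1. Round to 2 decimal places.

29.84

Sorted: 0.7, 7.5, 8.1, 10.1, 19.2, 32.5, 35.8, 37.2, 41.3.
n = 9.
r = 1 + (60/100)·(9 − 1) = 1 + 4.8 = 5.8.
Rank 5 is 19.2 and rank 6 is 32.5.
Interpolate: 19.2 + 0.8·(32.5 − 19.2) = 19.2 + 0.8·13.3 = 29.84.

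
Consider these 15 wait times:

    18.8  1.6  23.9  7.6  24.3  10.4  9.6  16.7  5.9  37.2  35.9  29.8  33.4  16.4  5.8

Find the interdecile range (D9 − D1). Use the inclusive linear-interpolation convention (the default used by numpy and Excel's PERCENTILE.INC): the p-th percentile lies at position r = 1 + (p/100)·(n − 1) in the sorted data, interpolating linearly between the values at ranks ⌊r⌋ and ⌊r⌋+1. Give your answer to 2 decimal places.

Sorted: 1.6, 5.8, 5.9, 7.6, 9.6, 10.4, 16.4, 16.7, 18.8, 23.9, 24.3, 29.8, 33.4, 35.9, 37.2.
n = 15.
P10: r = 2.4; ranks 2–3 are 5.8, 5.9; interpolating gives 5.84.
P90: r = 13.6; ranks 13–14 are 33.4, 35.9; interpolating gives 34.9.
Difference: 34.9 − 5.84 = 29.06.

29.06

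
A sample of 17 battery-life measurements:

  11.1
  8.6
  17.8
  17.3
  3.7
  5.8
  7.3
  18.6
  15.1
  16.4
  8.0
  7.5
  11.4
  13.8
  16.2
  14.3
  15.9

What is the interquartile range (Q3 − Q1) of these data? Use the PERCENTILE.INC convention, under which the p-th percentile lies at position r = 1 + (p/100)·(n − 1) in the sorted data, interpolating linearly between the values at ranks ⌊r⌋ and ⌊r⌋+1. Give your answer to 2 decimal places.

8.20

Sorted: 3.7, 5.8, 7.3, 7.5, 8.0, 8.6, 11.1, 11.4, 13.8, 14.3, 15.1, 15.9, 16.2, 16.4, 17.3, 17.8, 18.6.
n = 17.
P25: r = 5 (integer) → 8.
P75: r = 13 (integer) → 16.2.
Difference: 16.2 − 8 = 8.2.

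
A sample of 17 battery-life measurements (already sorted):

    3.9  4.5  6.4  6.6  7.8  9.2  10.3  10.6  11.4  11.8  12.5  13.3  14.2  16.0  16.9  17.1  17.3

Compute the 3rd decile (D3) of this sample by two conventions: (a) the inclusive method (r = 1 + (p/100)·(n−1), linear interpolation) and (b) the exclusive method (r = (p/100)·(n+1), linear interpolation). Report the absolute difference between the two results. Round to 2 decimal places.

0.56

n = 17.
(a) r = 5.8; between ranks 5 (7.8) and 6 (9.2): 8.92.
(b) r = 5.4; between ranks 5 (7.8) and 6 (9.2): 8.36.
|8.92 − 8.36| = 0.56.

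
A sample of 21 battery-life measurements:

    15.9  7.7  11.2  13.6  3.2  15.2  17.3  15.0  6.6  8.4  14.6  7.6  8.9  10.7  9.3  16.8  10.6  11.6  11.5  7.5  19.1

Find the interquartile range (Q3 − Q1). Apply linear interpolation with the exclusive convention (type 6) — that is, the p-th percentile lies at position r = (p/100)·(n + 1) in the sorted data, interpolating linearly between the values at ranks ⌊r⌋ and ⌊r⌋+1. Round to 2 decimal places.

7.05

Sorted: 3.2, 6.6, 7.5, 7.6, 7.7, 8.4, 8.9, 9.3, 10.6, 10.7, 11.2, 11.5, 11.6, 13.6, 14.6, 15.0, 15.2, 15.9, 16.8, 17.3, 19.1.
n = 21.
P25: r = 5.5; ranks 5–6 are 7.7, 8.4; interpolating gives 8.05.
P75: r = 16.5; ranks 16–17 are 15.0, 15.2; interpolating gives 15.1.
Difference: 15.1 − 8.05 = 7.05.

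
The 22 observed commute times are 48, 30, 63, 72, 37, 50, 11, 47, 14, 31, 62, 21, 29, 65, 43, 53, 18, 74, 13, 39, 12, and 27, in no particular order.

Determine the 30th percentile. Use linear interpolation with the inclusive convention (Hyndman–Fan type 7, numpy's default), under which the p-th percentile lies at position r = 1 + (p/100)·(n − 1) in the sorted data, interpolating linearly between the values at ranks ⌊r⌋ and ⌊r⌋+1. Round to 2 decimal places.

Sorted: 11, 12, 13, 14, 18, 21, 27, 29, 30, 31, 37, 39, 43, 47, 48, 50, 53, 62, 63, 65, 72, 74.
n = 22.
r = 1 + (30/100)·(22 − 1) = 1 + 6.3 = 7.3.
Rank 7 is 27 and rank 8 is 29.
Interpolate: 27 + 0.3·(29 − 27) = 27 + 0.3·2 = 27.6.

27.60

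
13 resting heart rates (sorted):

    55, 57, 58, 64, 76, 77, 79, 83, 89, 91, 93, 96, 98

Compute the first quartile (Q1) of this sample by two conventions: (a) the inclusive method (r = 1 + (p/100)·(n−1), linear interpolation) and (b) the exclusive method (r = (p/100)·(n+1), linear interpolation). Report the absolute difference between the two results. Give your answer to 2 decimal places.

n = 13.
(a) r = 4 → value at rank 4 = 64.
(b) r = 3.5; between ranks 3 (58) and 4 (64): 61.
|64 − 61| = 3.

3.00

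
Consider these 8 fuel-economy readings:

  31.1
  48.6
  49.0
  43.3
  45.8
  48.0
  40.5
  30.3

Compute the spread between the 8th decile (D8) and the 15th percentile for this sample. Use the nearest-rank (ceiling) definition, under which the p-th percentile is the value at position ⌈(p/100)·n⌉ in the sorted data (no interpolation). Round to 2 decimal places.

Sorted: 30.3, 31.1, 40.5, 43.3, 45.8, 48.0, 48.6, 49.0.
n = 8.
P15: rank ⌈15/100·8⌉ = 2 → 31.1.
P80: rank ⌈80/100·8⌉ = 7 → 48.6.
Difference: 48.6 − 31.1 = 17.5.

17.50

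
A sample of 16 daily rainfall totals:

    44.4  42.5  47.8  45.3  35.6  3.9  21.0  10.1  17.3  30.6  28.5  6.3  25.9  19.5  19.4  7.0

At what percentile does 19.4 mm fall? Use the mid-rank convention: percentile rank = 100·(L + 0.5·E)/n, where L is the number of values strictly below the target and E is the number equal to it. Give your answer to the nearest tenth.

34.4

Sorted: 3.9, 6.3, 7.0, 10.1, 17.3, 19.4, 19.5, 21.0, 25.9, 28.5, 30.6, 35.6, 42.5, 44.4, 45.3, 47.8.
Count below 19.4: L = 5; count equal: E = 1; n = 16.
Percentile rank = 100·(5 + 0.5·1)/16 = 100·5.5/16 = 34.38.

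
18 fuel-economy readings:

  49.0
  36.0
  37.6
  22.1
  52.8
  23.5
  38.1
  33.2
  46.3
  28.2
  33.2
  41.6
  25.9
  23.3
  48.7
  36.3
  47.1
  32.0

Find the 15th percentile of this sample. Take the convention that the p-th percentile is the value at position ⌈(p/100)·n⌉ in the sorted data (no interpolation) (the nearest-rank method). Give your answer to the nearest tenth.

23.5

Sorted: 22.1, 23.3, 23.5, 25.9, 28.2, 32.0, 33.2, 33.2, 36.0, 36.3, 37.6, 38.1, 41.6, 46.3, 47.1, 48.7, 49.0, 52.8.
n = 18.
Position = ⌈15/100 · 18⌉ = ⌈2.7⌉ = 3.
The value at rank 3 is 23.5.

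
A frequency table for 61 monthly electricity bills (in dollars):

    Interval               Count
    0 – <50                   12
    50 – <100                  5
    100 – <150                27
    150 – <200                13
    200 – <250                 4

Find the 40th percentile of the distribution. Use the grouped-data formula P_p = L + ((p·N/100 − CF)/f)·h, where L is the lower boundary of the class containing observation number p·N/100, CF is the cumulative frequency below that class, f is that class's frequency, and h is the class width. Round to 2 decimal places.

N = 61; target position k = 40/100 · 61 = 24.4.
Cumulative frequencies: 12, 17, 44, 57, 61.
Observation 24.4 falls in the class 100 – <150.
L = 100, CF = 17, f = 27, h = 50.
P40 = 100 + ((24.4 − 17)/27)·50 = 100 + 13.7037 = 113.704.

113.70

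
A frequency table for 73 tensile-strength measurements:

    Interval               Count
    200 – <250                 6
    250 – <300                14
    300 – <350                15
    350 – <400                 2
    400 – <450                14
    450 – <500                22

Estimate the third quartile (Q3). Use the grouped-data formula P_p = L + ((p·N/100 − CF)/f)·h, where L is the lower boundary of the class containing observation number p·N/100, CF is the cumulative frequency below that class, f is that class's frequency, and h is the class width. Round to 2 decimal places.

N = 73; target position k = 75/100 · 73 = 54.75.
Cumulative frequencies: 6, 20, 35, 37, 51, 73.
Observation 54.75 falls in the class 450 – <500.
L = 450, CF = 51, f = 22, h = 50.
P75 = 450 + ((54.75 − 51)/22)·50 = 450 + 8.52273 = 458.523.

458.52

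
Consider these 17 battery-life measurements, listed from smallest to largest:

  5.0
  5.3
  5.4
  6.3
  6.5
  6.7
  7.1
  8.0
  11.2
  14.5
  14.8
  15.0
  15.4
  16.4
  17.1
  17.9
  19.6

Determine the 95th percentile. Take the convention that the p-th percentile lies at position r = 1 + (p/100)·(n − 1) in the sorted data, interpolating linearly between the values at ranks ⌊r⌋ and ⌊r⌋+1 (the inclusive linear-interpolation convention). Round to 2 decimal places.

n = 17.
r = 1 + (95/100)·(17 − 1) = 1 + 15.2 = 16.2.
Rank 16 is 17.9 and rank 17 is 19.6.
Interpolate: 17.9 + 0.2·(19.6 − 17.9) = 17.9 + 0.2·1.7 = 18.24.

18.24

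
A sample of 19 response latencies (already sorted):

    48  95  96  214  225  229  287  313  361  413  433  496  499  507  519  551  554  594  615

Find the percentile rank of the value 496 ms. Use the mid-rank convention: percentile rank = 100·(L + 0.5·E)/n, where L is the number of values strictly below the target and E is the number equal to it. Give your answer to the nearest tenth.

Count below 496: L = 11; count equal: E = 1; n = 19.
Percentile rank = 100·(11 + 0.5·1)/19 = 100·11.5/19 = 60.53.

60.5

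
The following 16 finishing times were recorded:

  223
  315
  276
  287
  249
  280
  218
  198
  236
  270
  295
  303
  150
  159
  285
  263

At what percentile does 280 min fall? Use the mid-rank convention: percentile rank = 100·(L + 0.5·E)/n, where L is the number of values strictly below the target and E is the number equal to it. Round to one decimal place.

65.6

Sorted: 150, 159, 198, 218, 223, 236, 249, 263, 270, 276, 280, 285, 287, 295, 303, 315.
Count below 280: L = 10; count equal: E = 1; n = 16.
Percentile rank = 100·(10 + 0.5·1)/16 = 100·10.5/16 = 65.62.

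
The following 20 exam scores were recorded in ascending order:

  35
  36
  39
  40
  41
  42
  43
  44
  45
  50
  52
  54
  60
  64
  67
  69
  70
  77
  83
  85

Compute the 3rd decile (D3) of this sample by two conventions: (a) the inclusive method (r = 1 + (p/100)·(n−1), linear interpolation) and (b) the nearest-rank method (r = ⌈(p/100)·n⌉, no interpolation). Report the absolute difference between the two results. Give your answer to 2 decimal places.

n = 20.
(a) r = 6.7; between ranks 6 (42) and 7 (43): 42.7.
(b) the nearest-rank method: rank 6 → 42.
|42.7 − 42| = 0.7.

0.70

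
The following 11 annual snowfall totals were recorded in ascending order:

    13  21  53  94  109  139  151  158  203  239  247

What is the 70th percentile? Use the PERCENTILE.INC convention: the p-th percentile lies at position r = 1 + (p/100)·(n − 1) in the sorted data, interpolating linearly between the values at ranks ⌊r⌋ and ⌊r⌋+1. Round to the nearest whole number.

158

n = 11.
r = 1 + (70/100)·(11 − 1) = 1 + 7 = 8.
r is an integer, so P70 is the value at rank 8: 158.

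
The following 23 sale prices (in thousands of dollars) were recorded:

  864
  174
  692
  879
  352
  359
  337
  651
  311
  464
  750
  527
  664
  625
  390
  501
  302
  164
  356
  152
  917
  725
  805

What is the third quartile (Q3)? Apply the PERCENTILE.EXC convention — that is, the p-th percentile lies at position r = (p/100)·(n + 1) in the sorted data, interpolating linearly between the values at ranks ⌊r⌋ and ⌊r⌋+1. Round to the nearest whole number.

725

Sorted: 152, 164, 174, 302, 311, 337, 352, 356, 359, 390, 464, 501, 527, 625, 651, 664, 692, 725, 750, 805, 864, 879, 917.
n = 23.
r = (75/100)·(23 + 1) = 18.
r is an integer, so P75 is the value at rank 18: 725.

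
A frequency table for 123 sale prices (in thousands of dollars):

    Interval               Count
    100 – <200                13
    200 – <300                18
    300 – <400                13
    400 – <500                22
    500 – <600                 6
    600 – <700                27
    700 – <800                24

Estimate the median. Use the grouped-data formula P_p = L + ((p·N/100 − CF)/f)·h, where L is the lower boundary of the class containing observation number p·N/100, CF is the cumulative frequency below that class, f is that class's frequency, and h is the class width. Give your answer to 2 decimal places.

N = 123; target position k = 50/100 · 123 = 61.5.
Cumulative frequencies: 13, 31, 44, 66, 72, 99, 123.
Observation 61.5 falls in the class 400 – <500.
L = 400, CF = 44, f = 22, h = 100.
P50 = 400 + ((61.5 − 44)/22)·100 = 400 + 79.5455 = 479.545.

479.55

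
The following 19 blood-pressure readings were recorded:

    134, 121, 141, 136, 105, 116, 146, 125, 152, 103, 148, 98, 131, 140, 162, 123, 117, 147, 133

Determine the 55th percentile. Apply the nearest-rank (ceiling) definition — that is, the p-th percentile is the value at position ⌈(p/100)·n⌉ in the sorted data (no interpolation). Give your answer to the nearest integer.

134

Sorted: 98, 103, 105, 116, 117, 121, 123, 125, 131, 133, 134, 136, 140, 141, 146, 147, 148, 152, 162.
n = 19.
Position = ⌈55/100 · 19⌉ = ⌈10.45⌉ = 11.
The value at rank 11 is 134.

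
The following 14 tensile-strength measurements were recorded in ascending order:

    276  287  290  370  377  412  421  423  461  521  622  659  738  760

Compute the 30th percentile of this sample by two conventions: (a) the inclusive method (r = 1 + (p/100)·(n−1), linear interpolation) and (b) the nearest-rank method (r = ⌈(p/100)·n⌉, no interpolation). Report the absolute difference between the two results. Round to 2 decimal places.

0.70

n = 14.
(a) r = 4.9; between ranks 4 (370) and 5 (377): 376.3.
(b) the nearest-rank method: rank 5 → 377.
|376.3 − 377| = 0.7.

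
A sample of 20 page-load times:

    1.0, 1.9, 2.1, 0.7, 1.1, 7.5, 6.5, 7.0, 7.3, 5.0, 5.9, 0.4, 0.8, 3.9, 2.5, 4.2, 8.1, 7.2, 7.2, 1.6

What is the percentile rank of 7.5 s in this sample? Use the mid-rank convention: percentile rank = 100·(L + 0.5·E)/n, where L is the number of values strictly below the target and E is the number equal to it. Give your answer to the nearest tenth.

Sorted: 0.4, 0.7, 0.8, 1.0, 1.1, 1.6, 1.9, 2.1, 2.5, 3.9, 4.2, 5.0, 5.9, 6.5, 7.0, 7.2, 7.2, 7.3, 7.5, 8.1.
Count below 7.5: L = 18; count equal: E = 1; n = 20.
Percentile rank = 100·(18 + 0.5·1)/20 = 100·18.5/20 = 92.5.

92.5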